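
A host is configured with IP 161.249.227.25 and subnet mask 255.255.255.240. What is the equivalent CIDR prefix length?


Binary: 11111111.11111111.11111111.11110000
Count leading 1s
Prefix: /28


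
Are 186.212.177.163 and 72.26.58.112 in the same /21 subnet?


Mask: 255.255.248.0
186.212.177.163 AND mask = 186.212.176.0
72.26.58.112 AND mask = 72.26.56.0
No, different subnets (186.212.176.0 vs 72.26.56.0)


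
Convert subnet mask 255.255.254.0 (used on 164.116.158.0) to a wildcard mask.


Subnet mask: 255.255.254.0
Wildcard = 255.255.255.255 - subnet mask
255 - 255 = 0
255 - 255 = 0
255 - 254 = 1
255 - 0 = 255
Wildcard: 0.0.1.255


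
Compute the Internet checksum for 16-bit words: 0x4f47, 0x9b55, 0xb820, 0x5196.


Sum all words (with carry folding):
+ 0x4f47 = 0x4f47
+ 0x9b55 = 0xea9c
+ 0xb820 = 0xa2bd
+ 0x5196 = 0xf453
One's complement: ~0xf453
Checksum = 0x0bac


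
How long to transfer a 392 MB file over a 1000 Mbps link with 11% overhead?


Effective throughput = 1000 * (1 - 11/100) = 890 Mbps
File size in Mb = 392 * 8 = 3136 Mb
Time = 3136 / 890
Time = 3.5236 seconds


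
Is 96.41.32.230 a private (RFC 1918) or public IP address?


RFC 1918 private ranges:
  10.0.0.0/8 (10.0.0.0 - 10.255.255.255)
  172.16.0.0/12 (172.16.0.0 - 172.31.255.255)
  192.168.0.0/16 (192.168.0.0 - 192.168.255.255)
Public (not in any RFC 1918 range)


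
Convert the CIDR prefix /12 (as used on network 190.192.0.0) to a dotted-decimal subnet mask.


/12 means 12 network bits, 20 host bits
Binary: 11111111111100000000000000000000
Mask: 255.240.0.0


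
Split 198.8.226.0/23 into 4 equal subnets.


New prefix = 23 + 2 = 25
Each subnet has 128 addresses
  198.8.226.0/25
  198.8.226.128/25
  198.8.227.0/25
  198.8.227.128/25
Subnets: 198.8.226.0/25, 198.8.226.128/25, 198.8.227.0/25, 198.8.227.128/25


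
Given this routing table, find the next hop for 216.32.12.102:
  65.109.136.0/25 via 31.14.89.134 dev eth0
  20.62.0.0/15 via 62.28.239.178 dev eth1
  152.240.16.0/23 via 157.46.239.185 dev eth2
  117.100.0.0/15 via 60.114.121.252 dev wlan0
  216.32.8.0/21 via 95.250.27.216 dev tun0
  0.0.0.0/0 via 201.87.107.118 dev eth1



Longest prefix match for 216.32.12.102:
  /25 65.109.136.0: no
  /15 20.62.0.0: no
  /23 152.240.16.0: no
  /15 117.100.0.0: no
  /21 216.32.8.0: MATCH
  /0 0.0.0.0: MATCH
Selected: next-hop 95.250.27.216 via tun0 (matched /21)


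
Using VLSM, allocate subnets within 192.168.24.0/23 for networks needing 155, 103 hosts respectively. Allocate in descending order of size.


155 hosts -> /24 (254 usable): 192.168.24.0/24
103 hosts -> /25 (126 usable): 192.168.25.0/25
Allocation: 192.168.24.0/24 (155 hosts, 254 usable); 192.168.25.0/25 (103 hosts, 126 usable)


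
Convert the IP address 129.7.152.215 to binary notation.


129 = 10000001
7 = 00000111
152 = 10011000
215 = 11010111
Binary: 10000001.00000111.10011000.11010111


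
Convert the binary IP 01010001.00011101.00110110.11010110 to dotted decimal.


01010001 = 81
00011101 = 29
00110110 = 54
11010110 = 214
IP: 81.29.54.214


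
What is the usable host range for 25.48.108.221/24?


Network: 25.48.108.0
Broadcast: 25.48.108.255
First usable = network + 1
Last usable = broadcast - 1
Range: 25.48.108.1 to 25.48.108.254


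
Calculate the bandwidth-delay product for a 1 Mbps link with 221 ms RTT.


BDP = bandwidth * RTT
= 1 Mbps * 221 ms
= 1 * 1e6 * 221 / 1000 bits
= 221000 bits
= 27625 bytes
= 26.9775 KB
BDP = 221000 bits (27625 bytes)


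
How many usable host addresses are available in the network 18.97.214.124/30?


Host bits = 32 - 30 = 2
Total addresses = 2^2 = 4
Usable = total - 2 (network and broadcast)
Usable hosts: 2


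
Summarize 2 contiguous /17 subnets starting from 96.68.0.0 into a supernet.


Original prefix: /17
Number of subnets: 2 = 2^1
New prefix = 17 - 1 = 16
Supernet: 96.68.0.0/16


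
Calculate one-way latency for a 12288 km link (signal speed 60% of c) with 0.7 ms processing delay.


Speed = 0.6 * 3e5 km/s = 180000 km/s
Propagation delay = 12288 / 180000 = 0.0683 s = 68.2667 ms
Processing delay = 0.7 ms
Total one-way latency = 68.9667 ms


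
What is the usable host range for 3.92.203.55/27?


Network: 3.92.203.32
Broadcast: 3.92.203.63
First usable = network + 1
Last usable = broadcast - 1
Range: 3.92.203.33 to 3.92.203.62


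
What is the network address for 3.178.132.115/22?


IP:   00000011.10110010.10000100.01110011
Mask: 11111111.11111111.11111100.00000000
AND operation:
Net:  00000011.10110010.10000100.00000000
Network: 3.178.132.0/22


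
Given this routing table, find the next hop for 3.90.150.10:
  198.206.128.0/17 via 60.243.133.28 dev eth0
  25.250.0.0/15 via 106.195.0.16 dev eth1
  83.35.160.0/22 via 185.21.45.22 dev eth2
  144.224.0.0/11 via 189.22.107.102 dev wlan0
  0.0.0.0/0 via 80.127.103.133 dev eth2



Longest prefix match for 3.90.150.10:
  /17 198.206.128.0: no
  /15 25.250.0.0: no
  /22 83.35.160.0: no
  /11 144.224.0.0: no
  /0 0.0.0.0: MATCH
Selected: next-hop 80.127.103.133 via eth2 (matched /0)


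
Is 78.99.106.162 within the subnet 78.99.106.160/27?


Subnet network: 78.99.106.160
Test IP AND mask: 78.99.106.160
Yes, 78.99.106.162 is in 78.99.106.160/27


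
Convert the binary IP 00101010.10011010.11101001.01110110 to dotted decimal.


00101010 = 42
10011010 = 154
11101001 = 233
01110110 = 118
IP: 42.154.233.118


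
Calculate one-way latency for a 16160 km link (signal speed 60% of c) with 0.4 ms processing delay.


Speed = 0.6 * 3e5 km/s = 180000 km/s
Propagation delay = 16160 / 180000 = 0.0898 s = 89.7778 ms
Processing delay = 0.4 ms
Total one-way latency = 90.1778 ms


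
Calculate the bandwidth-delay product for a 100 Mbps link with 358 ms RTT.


BDP = bandwidth * RTT
= 100 Mbps * 358 ms
= 100 * 1e6 * 358 / 1000 bits
= 35800000 bits
= 4475000 bytes
= 4370.1172 KB
BDP = 35800000 bits (4475000 bytes)


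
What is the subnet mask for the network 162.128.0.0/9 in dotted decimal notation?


/9 means 9 network bits, 23 host bits
Binary: 11111111100000000000000000000000
Mask: 255.128.0.0


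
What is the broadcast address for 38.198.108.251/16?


Network: 38.198.0.0/16
Host bits = 16
Set all host bits to 1:
Broadcast: 38.198.255.255


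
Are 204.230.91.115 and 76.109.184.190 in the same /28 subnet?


Mask: 255.255.255.240
204.230.91.115 AND mask = 204.230.91.112
76.109.184.190 AND mask = 76.109.184.176
No, different subnets (204.230.91.112 vs 76.109.184.176)


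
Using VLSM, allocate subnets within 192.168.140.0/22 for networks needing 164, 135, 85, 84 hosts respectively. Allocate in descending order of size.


164 hosts -> /24 (254 usable): 192.168.140.0/24
135 hosts -> /24 (254 usable): 192.168.141.0/24
85 hosts -> /25 (126 usable): 192.168.142.0/25
84 hosts -> /25 (126 usable): 192.168.142.128/25
Allocation: 192.168.140.0/24 (164 hosts, 254 usable); 192.168.141.0/24 (135 hosts, 254 usable); 192.168.142.0/25 (85 hosts, 126 usable); 192.168.142.128/25 (84 hosts, 126 usable)


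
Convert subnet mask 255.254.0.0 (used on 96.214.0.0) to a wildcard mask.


Subnet mask: 255.254.0.0
Wildcard = 255.255.255.255 - subnet mask
255 - 255 = 0
255 - 254 = 1
255 - 0 = 255
255 - 0 = 255
Wildcard: 0.1.255.255


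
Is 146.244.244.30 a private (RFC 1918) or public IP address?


RFC 1918 private ranges:
  10.0.0.0/8 (10.0.0.0 - 10.255.255.255)
  172.16.0.0/12 (172.16.0.0 - 172.31.255.255)
  192.168.0.0/16 (192.168.0.0 - 192.168.255.255)
Public (not in any RFC 1918 range)


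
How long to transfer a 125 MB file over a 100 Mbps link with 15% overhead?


Effective throughput = 100 * (1 - 15/100) = 85 Mbps
File size in Mb = 125 * 8 = 1000 Mb
Time = 1000 / 85
Time = 11.7647 seconds


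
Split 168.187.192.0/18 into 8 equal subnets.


New prefix = 18 + 3 = 21
Each subnet has 2048 addresses
  168.187.192.0/21
  168.187.200.0/21
  168.187.208.0/21
  168.187.216.0/21
  168.187.224.0/21
  168.187.232.0/21
  168.187.240.0/21
  168.187.248.0/21
Subnets: 168.187.192.0/21, 168.187.200.0/21, 168.187.208.0/21, 168.187.216.0/21, 168.187.224.0/21, 168.187.232.0/21, 168.187.240.0/21, 168.187.248.0/21


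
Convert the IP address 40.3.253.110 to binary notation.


40 = 00101000
3 = 00000011
253 = 11111101
110 = 01101110
Binary: 00101000.00000011.11111101.01101110


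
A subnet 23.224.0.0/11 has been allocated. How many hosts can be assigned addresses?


Host bits = 32 - 11 = 21
Total addresses = 2^21 = 2097152
Usable = total - 2 (network and broadcast)
Usable hosts: 2097150


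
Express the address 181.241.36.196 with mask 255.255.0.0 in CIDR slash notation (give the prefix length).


Binary: 11111111.11111111.00000000.00000000
Count leading 1s
Prefix: /16


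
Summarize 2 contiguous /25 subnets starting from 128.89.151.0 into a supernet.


Original prefix: /25
Number of subnets: 2 = 2^1
New prefix = 25 - 1 = 24
Supernet: 128.89.151.0/24


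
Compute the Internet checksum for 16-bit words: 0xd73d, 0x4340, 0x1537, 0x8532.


Sum all words (with carry folding):
+ 0xd73d = 0xd73d
+ 0x4340 = 0x1a7e
+ 0x1537 = 0x2fb5
+ 0x8532 = 0xb4e7
One's complement: ~0xb4e7
Checksum = 0x4b18


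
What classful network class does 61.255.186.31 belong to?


First octet: 61
Binary: 00111101
0xxxxxxx -> Class A (1-126)
Class A, default mask 255.0.0.0 (/8)


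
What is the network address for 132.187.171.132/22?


IP:   10000100.10111011.10101011.10000100
Mask: 11111111.11111111.11111100.00000000
AND operation:
Net:  10000100.10111011.10101000.00000000
Network: 132.187.168.0/22


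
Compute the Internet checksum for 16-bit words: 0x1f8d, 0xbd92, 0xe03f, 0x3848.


Sum all words (with carry folding):
+ 0x1f8d = 0x1f8d
+ 0xbd92 = 0xdd1f
+ 0xe03f = 0xbd5f
+ 0x3848 = 0xf5a7
One's complement: ~0xf5a7
Checksum = 0x0a58


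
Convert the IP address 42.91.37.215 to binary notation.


42 = 00101010
91 = 01011011
37 = 00100101
215 = 11010111
Binary: 00101010.01011011.00100101.11010111


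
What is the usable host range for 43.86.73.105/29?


Network: 43.86.73.104
Broadcast: 43.86.73.111
First usable = network + 1
Last usable = broadcast - 1
Range: 43.86.73.105 to 43.86.73.110


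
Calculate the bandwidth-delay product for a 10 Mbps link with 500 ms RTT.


BDP = bandwidth * RTT
= 10 Mbps * 500 ms
= 10 * 1e6 * 500 / 1000 bits
= 5000000 bits
= 625000 bytes
= 610.3516 KB
BDP = 5000000 bits (625000 bytes)


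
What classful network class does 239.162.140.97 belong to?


First octet: 239
Binary: 11101111
1110xxxx -> Class D (224-239)
Class D (multicast), default mask N/A


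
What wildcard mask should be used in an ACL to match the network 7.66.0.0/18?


Subnet mask: 255.255.192.0
Wildcard = 255.255.255.255 - subnet mask
255 - 255 = 0
255 - 255 = 0
255 - 192 = 63
255 - 0 = 255
Wildcard: 0.0.63.255


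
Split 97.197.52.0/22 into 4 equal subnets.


New prefix = 22 + 2 = 24
Each subnet has 256 addresses
  97.197.52.0/24
  97.197.53.0/24
  97.197.54.0/24
  97.197.55.0/24
Subnets: 97.197.52.0/24, 97.197.53.0/24, 97.197.54.0/24, 97.197.55.0/24


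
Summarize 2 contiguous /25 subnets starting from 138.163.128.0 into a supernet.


Original prefix: /25
Number of subnets: 2 = 2^1
New prefix = 25 - 1 = 24
Supernet: 138.163.128.0/24


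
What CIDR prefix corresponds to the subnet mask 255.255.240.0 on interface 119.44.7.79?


Binary: 11111111.11111111.11110000.00000000
Count leading 1s
Prefix: /20


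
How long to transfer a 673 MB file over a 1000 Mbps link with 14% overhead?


Effective throughput = 1000 * (1 - 14/100) = 860 Mbps
File size in Mb = 673 * 8 = 5384 Mb
Time = 5384 / 860
Time = 6.2605 seconds


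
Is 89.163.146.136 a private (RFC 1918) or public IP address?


RFC 1918 private ranges:
  10.0.0.0/8 (10.0.0.0 - 10.255.255.255)
  172.16.0.0/12 (172.16.0.0 - 172.31.255.255)
  192.168.0.0/16 (192.168.0.0 - 192.168.255.255)
Public (not in any RFC 1918 range)


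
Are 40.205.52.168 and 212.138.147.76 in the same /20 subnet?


Mask: 255.255.240.0
40.205.52.168 AND mask = 40.205.48.0
212.138.147.76 AND mask = 212.138.144.0
No, different subnets (40.205.48.0 vs 212.138.144.0)


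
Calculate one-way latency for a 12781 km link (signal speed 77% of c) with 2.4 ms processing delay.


Speed = 0.77 * 3e5 km/s = 231000 km/s
Propagation delay = 12781 / 231000 = 0.0553 s = 55.329 ms
Processing delay = 2.4 ms
Total one-way latency = 57.729 ms


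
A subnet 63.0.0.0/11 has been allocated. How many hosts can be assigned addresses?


Host bits = 32 - 11 = 21
Total addresses = 2^21 = 2097152
Usable = total - 2 (network and broadcast)
Usable hosts: 2097150


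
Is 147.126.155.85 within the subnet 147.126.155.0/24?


Subnet network: 147.126.155.0
Test IP AND mask: 147.126.155.0
Yes, 147.126.155.85 is in 147.126.155.0/24


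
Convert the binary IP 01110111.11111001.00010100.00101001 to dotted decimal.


01110111 = 119
11111001 = 249
00010100 = 20
00101001 = 41
IP: 119.249.20.41


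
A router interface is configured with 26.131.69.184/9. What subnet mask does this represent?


/9 means 9 network bits, 23 host bits
Binary: 11111111100000000000000000000000
Mask: 255.128.0.0


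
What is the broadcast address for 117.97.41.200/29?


Network: 117.97.41.200/29
Host bits = 3
Set all host bits to 1:
Broadcast: 117.97.41.207


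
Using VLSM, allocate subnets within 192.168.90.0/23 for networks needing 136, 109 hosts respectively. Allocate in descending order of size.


136 hosts -> /24 (254 usable): 192.168.90.0/24
109 hosts -> /25 (126 usable): 192.168.91.0/25
Allocation: 192.168.90.0/24 (136 hosts, 254 usable); 192.168.91.0/25 (109 hosts, 126 usable)


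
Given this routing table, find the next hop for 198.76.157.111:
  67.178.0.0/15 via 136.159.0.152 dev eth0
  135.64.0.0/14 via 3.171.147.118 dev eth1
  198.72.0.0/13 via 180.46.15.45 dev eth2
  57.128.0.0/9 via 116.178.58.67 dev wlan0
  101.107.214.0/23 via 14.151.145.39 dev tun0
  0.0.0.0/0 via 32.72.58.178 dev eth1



Longest prefix match for 198.76.157.111:
  /15 67.178.0.0: no
  /14 135.64.0.0: no
  /13 198.72.0.0: MATCH
  /9 57.128.0.0: no
  /23 101.107.214.0: no
  /0 0.0.0.0: MATCH
Selected: next-hop 180.46.15.45 via eth2 (matched /13)


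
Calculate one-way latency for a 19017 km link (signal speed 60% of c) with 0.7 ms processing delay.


Speed = 0.6 * 3e5 km/s = 180000 km/s
Propagation delay = 19017 / 180000 = 0.1056 s = 105.65 ms
Processing delay = 0.7 ms
Total one-way latency = 106.35 ms


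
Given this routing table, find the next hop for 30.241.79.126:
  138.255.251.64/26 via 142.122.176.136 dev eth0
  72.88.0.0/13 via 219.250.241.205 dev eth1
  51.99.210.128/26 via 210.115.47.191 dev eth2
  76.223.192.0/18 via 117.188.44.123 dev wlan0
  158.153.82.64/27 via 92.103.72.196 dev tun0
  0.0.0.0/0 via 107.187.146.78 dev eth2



Longest prefix match for 30.241.79.126:
  /26 138.255.251.64: no
  /13 72.88.0.0: no
  /26 51.99.210.128: no
  /18 76.223.192.0: no
  /27 158.153.82.64: no
  /0 0.0.0.0: MATCH
Selected: next-hop 107.187.146.78 via eth2 (matched /0)


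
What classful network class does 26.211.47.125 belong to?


First octet: 26
Binary: 00011010
0xxxxxxx -> Class A (1-126)
Class A, default mask 255.0.0.0 (/8)


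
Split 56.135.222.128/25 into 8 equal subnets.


New prefix = 25 + 3 = 28
Each subnet has 16 addresses
  56.135.222.128/28
  56.135.222.144/28
  56.135.222.160/28
  56.135.222.176/28
  56.135.222.192/28
  56.135.222.208/28
  56.135.222.224/28
  56.135.222.240/28
Subnets: 56.135.222.128/28, 56.135.222.144/28, 56.135.222.160/28, 56.135.222.176/28, 56.135.222.192/28, 56.135.222.208/28, 56.135.222.224/28, 56.135.222.240/28


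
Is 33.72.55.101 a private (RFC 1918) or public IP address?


RFC 1918 private ranges:
  10.0.0.0/8 (10.0.0.0 - 10.255.255.255)
  172.16.0.0/12 (172.16.0.0 - 172.31.255.255)
  192.168.0.0/16 (192.168.0.0 - 192.168.255.255)
Public (not in any RFC 1918 range)


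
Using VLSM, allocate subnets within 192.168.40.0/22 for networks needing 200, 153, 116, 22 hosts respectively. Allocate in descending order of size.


200 hosts -> /24 (254 usable): 192.168.40.0/24
153 hosts -> /24 (254 usable): 192.168.41.0/24
116 hosts -> /25 (126 usable): 192.168.42.0/25
22 hosts -> /27 (30 usable): 192.168.42.128/27
Allocation: 192.168.40.0/24 (200 hosts, 254 usable); 192.168.41.0/24 (153 hosts, 254 usable); 192.168.42.0/25 (116 hosts, 126 usable); 192.168.42.128/27 (22 hosts, 30 usable)


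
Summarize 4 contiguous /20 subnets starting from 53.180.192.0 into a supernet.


Original prefix: /20
Number of subnets: 4 = 2^2
New prefix = 20 - 2 = 18
Supernet: 53.180.192.0/18


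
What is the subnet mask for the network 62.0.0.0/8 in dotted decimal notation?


/8 means 8 network bits, 24 host bits
Binary: 11111111000000000000000000000000
Mask: 255.0.0.0


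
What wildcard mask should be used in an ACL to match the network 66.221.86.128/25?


Subnet mask: 255.255.255.128
Wildcard = 255.255.255.255 - subnet mask
255 - 255 = 0
255 - 255 = 0
255 - 255 = 0
255 - 128 = 127
Wildcard: 0.0.0.127


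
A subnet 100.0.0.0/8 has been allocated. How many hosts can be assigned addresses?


Host bits = 32 - 8 = 24
Total addresses = 2^24 = 16777216
Usable = total - 2 (network and broadcast)
Usable hosts: 16777214


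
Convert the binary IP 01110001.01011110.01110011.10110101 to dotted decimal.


01110001 = 113
01011110 = 94
01110011 = 115
10110101 = 181
IP: 113.94.115.181


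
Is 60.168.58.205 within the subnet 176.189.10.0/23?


Subnet network: 176.189.10.0
Test IP AND mask: 60.168.58.0
No, 60.168.58.205 is not in 176.189.10.0/23


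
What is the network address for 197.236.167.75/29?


IP:   11000101.11101100.10100111.01001011
Mask: 11111111.11111111.11111111.11111000
AND operation:
Net:  11000101.11101100.10100111.01001000
Network: 197.236.167.72/29


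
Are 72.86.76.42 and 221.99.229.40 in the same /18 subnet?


Mask: 255.255.192.0
72.86.76.42 AND mask = 72.86.64.0
221.99.229.40 AND mask = 221.99.192.0
No, different subnets (72.86.64.0 vs 221.99.192.0)


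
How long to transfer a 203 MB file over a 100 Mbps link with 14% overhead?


Effective throughput = 100 * (1 - 14/100) = 86 Mbps
File size in Mb = 203 * 8 = 1624 Mb
Time = 1624 / 86
Time = 18.8837 seconds


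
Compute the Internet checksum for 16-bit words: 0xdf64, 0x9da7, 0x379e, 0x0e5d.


Sum all words (with carry folding):
+ 0xdf64 = 0xdf64
+ 0x9da7 = 0x7d0c
+ 0x379e = 0xb4aa
+ 0x0e5d = 0xc307
One's complement: ~0xc307
Checksum = 0x3cf8


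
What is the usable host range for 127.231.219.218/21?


Network: 127.231.216.0
Broadcast: 127.231.223.255
First usable = network + 1
Last usable = broadcast - 1
Range: 127.231.216.1 to 127.231.223.254


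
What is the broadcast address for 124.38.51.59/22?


Network: 124.38.48.0/22
Host bits = 10
Set all host bits to 1:
Broadcast: 124.38.51.255


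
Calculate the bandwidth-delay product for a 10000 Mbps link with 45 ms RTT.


BDP = bandwidth * RTT
= 10000 Mbps * 45 ms
= 10000 * 1e6 * 45 / 1000 bits
= 450000000 bits
= 56250000 bytes
= 54931.6406 KB
BDP = 450000000 bits (56250000 bytes)


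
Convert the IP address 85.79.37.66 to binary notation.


85 = 01010101
79 = 01001111
37 = 00100101
66 = 01000010
Binary: 01010101.01001111.00100101.01000010


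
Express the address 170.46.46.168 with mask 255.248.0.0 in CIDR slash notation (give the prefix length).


Binary: 11111111.11111000.00000000.00000000
Count leading 1s
Prefix: /13


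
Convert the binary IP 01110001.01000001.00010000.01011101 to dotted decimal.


01110001 = 113
01000001 = 65
00010000 = 16
01011101 = 93
IP: 113.65.16.93


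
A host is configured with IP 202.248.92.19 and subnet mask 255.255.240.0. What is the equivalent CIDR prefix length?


Binary: 11111111.11111111.11110000.00000000
Count leading 1s
Prefix: /20


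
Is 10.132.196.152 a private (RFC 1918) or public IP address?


RFC 1918 private ranges:
  10.0.0.0/8 (10.0.0.0 - 10.255.255.255)
  172.16.0.0/12 (172.16.0.0 - 172.31.255.255)
  192.168.0.0/16 (192.168.0.0 - 192.168.255.255)
Private (in 10.0.0.0/8)


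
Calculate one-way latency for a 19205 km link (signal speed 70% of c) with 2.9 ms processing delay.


Speed = 0.7 * 3e5 km/s = 210000 km/s
Propagation delay = 19205 / 210000 = 0.0915 s = 91.4524 ms
Processing delay = 2.9 ms
Total one-way latency = 94.3524 ms


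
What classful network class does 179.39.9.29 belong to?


First octet: 179
Binary: 10110011
10xxxxxx -> Class B (128-191)
Class B, default mask 255.255.0.0 (/16)


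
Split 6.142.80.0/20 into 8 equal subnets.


New prefix = 20 + 3 = 23
Each subnet has 512 addresses
  6.142.80.0/23
  6.142.82.0/23
  6.142.84.0/23
  6.142.86.0/23
  6.142.88.0/23
  6.142.90.0/23
  6.142.92.0/23
  6.142.94.0/23
Subnets: 6.142.80.0/23, 6.142.82.0/23, 6.142.84.0/23, 6.142.86.0/23, 6.142.88.0/23, 6.142.90.0/23, 6.142.92.0/23, 6.142.94.0/23


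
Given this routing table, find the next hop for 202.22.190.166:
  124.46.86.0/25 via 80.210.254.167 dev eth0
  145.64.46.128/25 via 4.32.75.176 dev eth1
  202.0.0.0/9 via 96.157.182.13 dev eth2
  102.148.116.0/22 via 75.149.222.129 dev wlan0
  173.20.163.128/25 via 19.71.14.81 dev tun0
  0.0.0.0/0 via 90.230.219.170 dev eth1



Longest prefix match for 202.22.190.166:
  /25 124.46.86.0: no
  /25 145.64.46.128: no
  /9 202.0.0.0: MATCH
  /22 102.148.116.0: no
  /25 173.20.163.128: no
  /0 0.0.0.0: MATCH
Selected: next-hop 96.157.182.13 via eth2 (matched /9)


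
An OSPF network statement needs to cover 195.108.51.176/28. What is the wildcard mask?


Subnet mask: 255.255.255.240
Wildcard = 255.255.255.255 - subnet mask
255 - 255 = 0
255 - 255 = 0
255 - 255 = 0
255 - 240 = 15
Wildcard: 0.0.0.15


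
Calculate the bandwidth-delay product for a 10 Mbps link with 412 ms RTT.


BDP = bandwidth * RTT
= 10 Mbps * 412 ms
= 10 * 1e6 * 412 / 1000 bits
= 4120000 bits
= 515000 bytes
= 502.9297 KB
BDP = 4120000 bits (515000 bytes)


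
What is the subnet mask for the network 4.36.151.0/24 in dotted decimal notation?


/24 means 24 network bits, 8 host bits
Binary: 11111111111111111111111100000000
Mask: 255.255.255.0


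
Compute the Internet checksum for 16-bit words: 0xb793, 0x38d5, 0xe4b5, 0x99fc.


Sum all words (with carry folding):
+ 0xb793 = 0xb793
+ 0x38d5 = 0xf068
+ 0xe4b5 = 0xd51e
+ 0x99fc = 0x6f1b
One's complement: ~0x6f1b
Checksum = 0x90e4


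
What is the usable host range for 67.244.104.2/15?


Network: 67.244.0.0
Broadcast: 67.245.255.255
First usable = network + 1
Last usable = broadcast - 1
Range: 67.244.0.1 to 67.245.255.254


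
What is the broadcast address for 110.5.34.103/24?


Network: 110.5.34.0/24
Host bits = 8
Set all host bits to 1:
Broadcast: 110.5.34.255


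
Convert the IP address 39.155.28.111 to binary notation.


39 = 00100111
155 = 10011011
28 = 00011100
111 = 01101111
Binary: 00100111.10011011.00011100.01101111


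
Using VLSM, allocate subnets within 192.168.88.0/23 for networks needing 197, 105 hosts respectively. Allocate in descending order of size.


197 hosts -> /24 (254 usable): 192.168.88.0/24
105 hosts -> /25 (126 usable): 192.168.89.0/25
Allocation: 192.168.88.0/24 (197 hosts, 254 usable); 192.168.89.0/25 (105 hosts, 126 usable)


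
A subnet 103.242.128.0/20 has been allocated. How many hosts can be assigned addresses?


Host bits = 32 - 20 = 12
Total addresses = 2^12 = 4096
Usable = total - 2 (network and broadcast)
Usable hosts: 4094


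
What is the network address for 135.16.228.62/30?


IP:   10000111.00010000.11100100.00111110
Mask: 11111111.11111111.11111111.11111100
AND operation:
Net:  10000111.00010000.11100100.00111100
Network: 135.16.228.60/30


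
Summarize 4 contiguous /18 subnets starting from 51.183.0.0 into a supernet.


Original prefix: /18
Number of subnets: 4 = 2^2
New prefix = 18 - 2 = 16
Supernet: 51.183.0.0/16


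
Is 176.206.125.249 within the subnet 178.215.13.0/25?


Subnet network: 178.215.13.0
Test IP AND mask: 176.206.125.128
No, 176.206.125.249 is not in 178.215.13.0/25


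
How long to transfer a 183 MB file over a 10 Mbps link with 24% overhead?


Effective throughput = 10 * (1 - 24/100) = 7.6 Mbps
File size in Mb = 183 * 8 = 1464 Mb
Time = 1464 / 7.6
Time = 192.6316 seconds


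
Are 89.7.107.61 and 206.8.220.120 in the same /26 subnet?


Mask: 255.255.255.192
89.7.107.61 AND mask = 89.7.107.0
206.8.220.120 AND mask = 206.8.220.64
No, different subnets (89.7.107.0 vs 206.8.220.64)


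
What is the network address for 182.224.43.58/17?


IP:   10110110.11100000.00101011.00111010
Mask: 11111111.11111111.10000000.00000000
AND operation:
Net:  10110110.11100000.00000000.00000000
Network: 182.224.0.0/17


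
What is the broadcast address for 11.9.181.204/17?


Network: 11.9.128.0/17
Host bits = 15
Set all host bits to 1:
Broadcast: 11.9.255.255


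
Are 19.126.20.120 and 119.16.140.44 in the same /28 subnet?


Mask: 255.255.255.240
19.126.20.120 AND mask = 19.126.20.112
119.16.140.44 AND mask = 119.16.140.32
No, different subnets (19.126.20.112 vs 119.16.140.32)


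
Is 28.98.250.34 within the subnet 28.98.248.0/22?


Subnet network: 28.98.248.0
Test IP AND mask: 28.98.248.0
Yes, 28.98.250.34 is in 28.98.248.0/22


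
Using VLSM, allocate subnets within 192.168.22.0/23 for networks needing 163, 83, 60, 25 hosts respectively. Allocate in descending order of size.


163 hosts -> /24 (254 usable): 192.168.22.0/24
83 hosts -> /25 (126 usable): 192.168.23.0/25
60 hosts -> /26 (62 usable): 192.168.23.128/26
25 hosts -> /27 (30 usable): 192.168.23.192/27
Allocation: 192.168.22.0/24 (163 hosts, 254 usable); 192.168.23.0/25 (83 hosts, 126 usable); 192.168.23.128/26 (60 hosts, 62 usable); 192.168.23.192/27 (25 hosts, 30 usable)


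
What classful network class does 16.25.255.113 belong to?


First octet: 16
Binary: 00010000
0xxxxxxx -> Class A (1-126)
Class A, default mask 255.0.0.0 (/8)


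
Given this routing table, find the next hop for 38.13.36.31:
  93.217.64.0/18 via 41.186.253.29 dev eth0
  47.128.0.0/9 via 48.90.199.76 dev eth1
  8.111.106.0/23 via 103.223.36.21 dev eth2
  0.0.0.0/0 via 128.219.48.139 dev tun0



Longest prefix match for 38.13.36.31:
  /18 93.217.64.0: no
  /9 47.128.0.0: no
  /23 8.111.106.0: no
  /0 0.0.0.0: MATCH
Selected: next-hop 128.219.48.139 via tun0 (matched /0)


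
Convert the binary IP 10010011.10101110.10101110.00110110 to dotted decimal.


10010011 = 147
10101110 = 174
10101110 = 174
00110110 = 54
IP: 147.174.174.54


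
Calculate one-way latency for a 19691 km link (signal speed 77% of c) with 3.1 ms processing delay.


Speed = 0.77 * 3e5 km/s = 231000 km/s
Propagation delay = 19691 / 231000 = 0.0852 s = 85.2424 ms
Processing delay = 3.1 ms
Total one-way latency = 88.3424 ms


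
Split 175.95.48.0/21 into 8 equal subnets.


New prefix = 21 + 3 = 24
Each subnet has 256 addresses
  175.95.48.0/24
  175.95.49.0/24
  175.95.50.0/24
  175.95.51.0/24
  175.95.52.0/24
  175.95.53.0/24
  175.95.54.0/24
  175.95.55.0/24
Subnets: 175.95.48.0/24, 175.95.49.0/24, 175.95.50.0/24, 175.95.51.0/24, 175.95.52.0/24, 175.95.53.0/24, 175.95.54.0/24, 175.95.55.0/24


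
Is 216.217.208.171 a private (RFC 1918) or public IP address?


RFC 1918 private ranges:
  10.0.0.0/8 (10.0.0.0 - 10.255.255.255)
  172.16.0.0/12 (172.16.0.0 - 172.31.255.255)
  192.168.0.0/16 (192.168.0.0 - 192.168.255.255)
Public (not in any RFC 1918 range)


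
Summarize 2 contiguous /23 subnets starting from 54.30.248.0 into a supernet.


Original prefix: /23
Number of subnets: 2 = 2^1
New prefix = 23 - 1 = 22
Supernet: 54.30.248.0/22


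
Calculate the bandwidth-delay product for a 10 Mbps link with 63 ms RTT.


BDP = bandwidth * RTT
= 10 Mbps * 63 ms
= 10 * 1e6 * 63 / 1000 bits
= 630000 bits
= 78750 bytes
= 76.9043 KB
BDP = 630000 bits (78750 bytes)


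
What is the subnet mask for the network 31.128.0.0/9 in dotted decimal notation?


/9 means 9 network bits, 23 host bits
Binary: 11111111100000000000000000000000
Mask: 255.128.0.0


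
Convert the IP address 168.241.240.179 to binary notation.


168 = 10101000
241 = 11110001
240 = 11110000
179 = 10110011
Binary: 10101000.11110001.11110000.10110011


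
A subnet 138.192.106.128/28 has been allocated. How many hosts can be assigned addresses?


Host bits = 32 - 28 = 4
Total addresses = 2^4 = 16
Usable = total - 2 (network and broadcast)
Usable hosts: 14


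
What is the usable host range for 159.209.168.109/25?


Network: 159.209.168.0
Broadcast: 159.209.168.127
First usable = network + 1
Last usable = broadcast - 1
Range: 159.209.168.1 to 159.209.168.126


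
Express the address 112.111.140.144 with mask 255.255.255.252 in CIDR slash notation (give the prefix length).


Binary: 11111111.11111111.11111111.11111100
Count leading 1s
Prefix: /30


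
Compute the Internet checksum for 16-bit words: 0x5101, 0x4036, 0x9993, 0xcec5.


Sum all words (with carry folding):
+ 0x5101 = 0x5101
+ 0x4036 = 0x9137
+ 0x9993 = 0x2acb
+ 0xcec5 = 0xf990
One's complement: ~0xf990
Checksum = 0x066f


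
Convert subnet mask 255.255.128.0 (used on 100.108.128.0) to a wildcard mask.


Subnet mask: 255.255.128.0
Wildcard = 255.255.255.255 - subnet mask
255 - 255 = 0
255 - 255 = 0
255 - 128 = 127
255 - 0 = 255
Wildcard: 0.0.127.255


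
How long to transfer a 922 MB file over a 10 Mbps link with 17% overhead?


Effective throughput = 10 * (1 - 17/100) = 8.3 Mbps
File size in Mb = 922 * 8 = 7376 Mb
Time = 7376 / 8.3
Time = 888.6747 seconds


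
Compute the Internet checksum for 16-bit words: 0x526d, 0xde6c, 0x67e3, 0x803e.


Sum all words (with carry folding):
+ 0x526d = 0x526d
+ 0xde6c = 0x30da
+ 0x67e3 = 0x98bd
+ 0x803e = 0x18fc
One's complement: ~0x18fc
Checksum = 0xe703


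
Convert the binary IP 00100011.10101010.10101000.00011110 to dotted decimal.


00100011 = 35
10101010 = 170
10101000 = 168
00011110 = 30
IP: 35.170.168.30


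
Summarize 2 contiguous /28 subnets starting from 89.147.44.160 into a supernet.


Original prefix: /28
Number of subnets: 2 = 2^1
New prefix = 28 - 1 = 27
Supernet: 89.147.44.160/27


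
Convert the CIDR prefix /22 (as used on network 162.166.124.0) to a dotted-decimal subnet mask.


/22 means 22 network bits, 10 host bits
Binary: 11111111111111111111110000000000
Mask: 255.255.252.0


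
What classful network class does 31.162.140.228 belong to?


First octet: 31
Binary: 00011111
0xxxxxxx -> Class A (1-126)
Class A, default mask 255.0.0.0 (/8)


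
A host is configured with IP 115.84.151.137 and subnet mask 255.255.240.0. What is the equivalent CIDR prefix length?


Binary: 11111111.11111111.11110000.00000000
Count leading 1s
Prefix: /20


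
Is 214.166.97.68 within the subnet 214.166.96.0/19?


Subnet network: 214.166.96.0
Test IP AND mask: 214.166.96.0
Yes, 214.166.97.68 is in 214.166.96.0/19


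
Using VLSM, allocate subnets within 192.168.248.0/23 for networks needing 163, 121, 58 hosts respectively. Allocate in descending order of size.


163 hosts -> /24 (254 usable): 192.168.248.0/24
121 hosts -> /25 (126 usable): 192.168.249.0/25
58 hosts -> /26 (62 usable): 192.168.249.128/26
Allocation: 192.168.248.0/24 (163 hosts, 254 usable); 192.168.249.0/25 (121 hosts, 126 usable); 192.168.249.128/26 (58 hosts, 62 usable)


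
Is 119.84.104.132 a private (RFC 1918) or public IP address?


RFC 1918 private ranges:
  10.0.0.0/8 (10.0.0.0 - 10.255.255.255)
  172.16.0.0/12 (172.16.0.0 - 172.31.255.255)
  192.168.0.0/16 (192.168.0.0 - 192.168.255.255)
Public (not in any RFC 1918 range)


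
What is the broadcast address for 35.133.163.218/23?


Network: 35.133.162.0/23
Host bits = 9
Set all host bits to 1:
Broadcast: 35.133.163.255


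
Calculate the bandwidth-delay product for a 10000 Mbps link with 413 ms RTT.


BDP = bandwidth * RTT
= 10000 Mbps * 413 ms
= 10000 * 1e6 * 413 / 1000 bits
= 4130000000 bits
= 516250000 bytes
= 504150.3906 KB
BDP = 4130000000 bits (516250000 bytes)


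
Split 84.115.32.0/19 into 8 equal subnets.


New prefix = 19 + 3 = 22
Each subnet has 1024 addresses
  84.115.32.0/22
  84.115.36.0/22
  84.115.40.0/22
  84.115.44.0/22
  84.115.48.0/22
  84.115.52.0/22
  84.115.56.0/22
  84.115.60.0/22
Subnets: 84.115.32.0/22, 84.115.36.0/22, 84.115.40.0/22, 84.115.44.0/22, 84.115.48.0/22, 84.115.52.0/22, 84.115.56.0/22, 84.115.60.0/22


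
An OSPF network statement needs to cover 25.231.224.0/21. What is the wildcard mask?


Subnet mask: 255.255.248.0
Wildcard = 255.255.255.255 - subnet mask
255 - 255 = 0
255 - 255 = 0
255 - 248 = 7
255 - 0 = 255
Wildcard: 0.0.7.255


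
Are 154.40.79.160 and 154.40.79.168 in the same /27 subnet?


Mask: 255.255.255.224
154.40.79.160 AND mask = 154.40.79.160
154.40.79.168 AND mask = 154.40.79.160
Yes, same subnet (154.40.79.160)


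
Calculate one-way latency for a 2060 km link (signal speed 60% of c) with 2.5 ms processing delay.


Speed = 0.6 * 3e5 km/s = 180000 km/s
Propagation delay = 2060 / 180000 = 0.0114 s = 11.4444 ms
Processing delay = 2.5 ms
Total one-way latency = 13.9444 ms


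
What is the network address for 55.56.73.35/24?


IP:   00110111.00111000.01001001.00100011
Mask: 11111111.11111111.11111111.00000000
AND operation:
Net:  00110111.00111000.01001001.00000000
Network: 55.56.73.0/24


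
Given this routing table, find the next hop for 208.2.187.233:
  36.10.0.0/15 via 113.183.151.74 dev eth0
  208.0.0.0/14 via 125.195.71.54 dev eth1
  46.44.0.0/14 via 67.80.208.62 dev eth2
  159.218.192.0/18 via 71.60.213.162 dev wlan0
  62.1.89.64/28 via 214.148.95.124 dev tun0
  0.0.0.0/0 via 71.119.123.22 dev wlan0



Longest prefix match for 208.2.187.233:
  /15 36.10.0.0: no
  /14 208.0.0.0: MATCH
  /14 46.44.0.0: no
  /18 159.218.192.0: no
  /28 62.1.89.64: no
  /0 0.0.0.0: MATCH
Selected: next-hop 125.195.71.54 via eth1 (matched /14)


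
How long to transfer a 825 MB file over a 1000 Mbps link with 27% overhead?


Effective throughput = 1000 * (1 - 27/100) = 730 Mbps
File size in Mb = 825 * 8 = 6600 Mb
Time = 6600 / 730
Time = 9.0411 seconds


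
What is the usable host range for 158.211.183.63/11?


Network: 158.192.0.0
Broadcast: 158.223.255.255
First usable = network + 1
Last usable = broadcast - 1
Range: 158.192.0.1 to 158.223.255.254


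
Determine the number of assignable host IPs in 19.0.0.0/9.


Host bits = 32 - 9 = 23
Total addresses = 2^23 = 8388608
Usable = total - 2 (network and broadcast)
Usable hosts: 8388606


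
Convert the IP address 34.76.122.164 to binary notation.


34 = 00100010
76 = 01001100
122 = 01111010
164 = 10100100
Binary: 00100010.01001100.01111010.10100100


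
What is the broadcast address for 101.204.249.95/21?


Network: 101.204.248.0/21
Host bits = 11
Set all host bits to 1:
Broadcast: 101.204.255.255


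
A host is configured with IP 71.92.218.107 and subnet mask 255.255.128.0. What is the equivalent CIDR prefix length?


Binary: 11111111.11111111.10000000.00000000
Count leading 1s
Prefix: /17


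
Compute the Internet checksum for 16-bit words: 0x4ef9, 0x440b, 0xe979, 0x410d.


Sum all words (with carry folding):
+ 0x4ef9 = 0x4ef9
+ 0x440b = 0x9304
+ 0xe979 = 0x7c7e
+ 0x410d = 0xbd8b
One's complement: ~0xbd8b
Checksum = 0x4274


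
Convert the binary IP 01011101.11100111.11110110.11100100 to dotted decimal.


01011101 = 93
11100111 = 231
11110110 = 246
11100100 = 228
IP: 93.231.246.228


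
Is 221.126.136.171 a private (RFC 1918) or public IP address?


RFC 1918 private ranges:
  10.0.0.0/8 (10.0.0.0 - 10.255.255.255)
  172.16.0.0/12 (172.16.0.0 - 172.31.255.255)
  192.168.0.0/16 (192.168.0.0 - 192.168.255.255)
Public (not in any RFC 1918 range)


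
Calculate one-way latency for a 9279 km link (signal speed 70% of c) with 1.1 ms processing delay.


Speed = 0.7 * 3e5 km/s = 210000 km/s
Propagation delay = 9279 / 210000 = 0.0442 s = 44.1857 ms
Processing delay = 1.1 ms
Total one-way latency = 45.2857 ms


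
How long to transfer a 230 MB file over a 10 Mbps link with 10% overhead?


Effective throughput = 10 * (1 - 10/100) = 9 Mbps
File size in Mb = 230 * 8 = 1840 Mb
Time = 1840 / 9
Time = 204.4444 seconds


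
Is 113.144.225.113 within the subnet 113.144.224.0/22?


Subnet network: 113.144.224.0
Test IP AND mask: 113.144.224.0
Yes, 113.144.225.113 is in 113.144.224.0/22


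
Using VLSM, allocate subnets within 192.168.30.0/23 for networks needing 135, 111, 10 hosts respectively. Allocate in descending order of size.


135 hosts -> /24 (254 usable): 192.168.30.0/24
111 hosts -> /25 (126 usable): 192.168.31.0/25
10 hosts -> /28 (14 usable): 192.168.31.128/28
Allocation: 192.168.30.0/24 (135 hosts, 254 usable); 192.168.31.0/25 (111 hosts, 126 usable); 192.168.31.128/28 (10 hosts, 14 usable)


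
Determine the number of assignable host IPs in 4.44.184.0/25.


Host bits = 32 - 25 = 7
Total addresses = 2^7 = 128
Usable = total - 2 (network and broadcast)
Usable hosts: 126


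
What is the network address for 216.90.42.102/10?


IP:   11011000.01011010.00101010.01100110
Mask: 11111111.11000000.00000000.00000000
AND operation:
Net:  11011000.01000000.00000000.00000000
Network: 216.64.0.0/10


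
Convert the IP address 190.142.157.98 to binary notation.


190 = 10111110
142 = 10001110
157 = 10011101
98 = 01100010
Binary: 10111110.10001110.10011101.01100010


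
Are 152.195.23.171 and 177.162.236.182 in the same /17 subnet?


Mask: 255.255.128.0
152.195.23.171 AND mask = 152.195.0.0
177.162.236.182 AND mask = 177.162.128.0
No, different subnets (152.195.0.0 vs 177.162.128.0)


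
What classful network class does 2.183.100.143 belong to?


First octet: 2
Binary: 00000010
0xxxxxxx -> Class A (1-126)
Class A, default mask 255.0.0.0 (/8)


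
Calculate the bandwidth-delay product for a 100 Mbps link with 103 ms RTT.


BDP = bandwidth * RTT
= 100 Mbps * 103 ms
= 100 * 1e6 * 103 / 1000 bits
= 10300000 bits
= 1287500 bytes
= 1257.3242 KB
BDP = 10300000 bits (1287500 bytes)


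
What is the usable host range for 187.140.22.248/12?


Network: 187.128.0.0
Broadcast: 187.143.255.255
First usable = network + 1
Last usable = broadcast - 1
Range: 187.128.0.1 to 187.143.255.254


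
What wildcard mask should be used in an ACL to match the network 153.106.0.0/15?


Subnet mask: 255.254.0.0
Wildcard = 255.255.255.255 - subnet mask
255 - 255 = 0
255 - 254 = 1
255 - 0 = 255
255 - 0 = 255
Wildcard: 0.1.255.255


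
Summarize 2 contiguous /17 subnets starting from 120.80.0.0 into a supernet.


Original prefix: /17
Number of subnets: 2 = 2^1
New prefix = 17 - 1 = 16
Supernet: 120.80.0.0/16


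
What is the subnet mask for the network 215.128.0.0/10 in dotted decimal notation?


/10 means 10 network bits, 22 host bits
Binary: 11111111110000000000000000000000
Mask: 255.192.0.0


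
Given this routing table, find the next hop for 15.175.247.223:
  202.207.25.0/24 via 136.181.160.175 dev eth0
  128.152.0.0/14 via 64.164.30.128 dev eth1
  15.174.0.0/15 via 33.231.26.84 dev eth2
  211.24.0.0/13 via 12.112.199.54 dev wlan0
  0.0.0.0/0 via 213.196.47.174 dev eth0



Longest prefix match for 15.175.247.223:
  /24 202.207.25.0: no
  /14 128.152.0.0: no
  /15 15.174.0.0: MATCH
  /13 211.24.0.0: no
  /0 0.0.0.0: MATCH
Selected: next-hop 33.231.26.84 via eth2 (matched /15)


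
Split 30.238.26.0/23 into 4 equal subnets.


New prefix = 23 + 2 = 25
Each subnet has 128 addresses
  30.238.26.0/25
  30.238.26.128/25
  30.238.27.0/25
  30.238.27.128/25
Subnets: 30.238.26.0/25, 30.238.26.128/25, 30.238.27.0/25, 30.238.27.128/25
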